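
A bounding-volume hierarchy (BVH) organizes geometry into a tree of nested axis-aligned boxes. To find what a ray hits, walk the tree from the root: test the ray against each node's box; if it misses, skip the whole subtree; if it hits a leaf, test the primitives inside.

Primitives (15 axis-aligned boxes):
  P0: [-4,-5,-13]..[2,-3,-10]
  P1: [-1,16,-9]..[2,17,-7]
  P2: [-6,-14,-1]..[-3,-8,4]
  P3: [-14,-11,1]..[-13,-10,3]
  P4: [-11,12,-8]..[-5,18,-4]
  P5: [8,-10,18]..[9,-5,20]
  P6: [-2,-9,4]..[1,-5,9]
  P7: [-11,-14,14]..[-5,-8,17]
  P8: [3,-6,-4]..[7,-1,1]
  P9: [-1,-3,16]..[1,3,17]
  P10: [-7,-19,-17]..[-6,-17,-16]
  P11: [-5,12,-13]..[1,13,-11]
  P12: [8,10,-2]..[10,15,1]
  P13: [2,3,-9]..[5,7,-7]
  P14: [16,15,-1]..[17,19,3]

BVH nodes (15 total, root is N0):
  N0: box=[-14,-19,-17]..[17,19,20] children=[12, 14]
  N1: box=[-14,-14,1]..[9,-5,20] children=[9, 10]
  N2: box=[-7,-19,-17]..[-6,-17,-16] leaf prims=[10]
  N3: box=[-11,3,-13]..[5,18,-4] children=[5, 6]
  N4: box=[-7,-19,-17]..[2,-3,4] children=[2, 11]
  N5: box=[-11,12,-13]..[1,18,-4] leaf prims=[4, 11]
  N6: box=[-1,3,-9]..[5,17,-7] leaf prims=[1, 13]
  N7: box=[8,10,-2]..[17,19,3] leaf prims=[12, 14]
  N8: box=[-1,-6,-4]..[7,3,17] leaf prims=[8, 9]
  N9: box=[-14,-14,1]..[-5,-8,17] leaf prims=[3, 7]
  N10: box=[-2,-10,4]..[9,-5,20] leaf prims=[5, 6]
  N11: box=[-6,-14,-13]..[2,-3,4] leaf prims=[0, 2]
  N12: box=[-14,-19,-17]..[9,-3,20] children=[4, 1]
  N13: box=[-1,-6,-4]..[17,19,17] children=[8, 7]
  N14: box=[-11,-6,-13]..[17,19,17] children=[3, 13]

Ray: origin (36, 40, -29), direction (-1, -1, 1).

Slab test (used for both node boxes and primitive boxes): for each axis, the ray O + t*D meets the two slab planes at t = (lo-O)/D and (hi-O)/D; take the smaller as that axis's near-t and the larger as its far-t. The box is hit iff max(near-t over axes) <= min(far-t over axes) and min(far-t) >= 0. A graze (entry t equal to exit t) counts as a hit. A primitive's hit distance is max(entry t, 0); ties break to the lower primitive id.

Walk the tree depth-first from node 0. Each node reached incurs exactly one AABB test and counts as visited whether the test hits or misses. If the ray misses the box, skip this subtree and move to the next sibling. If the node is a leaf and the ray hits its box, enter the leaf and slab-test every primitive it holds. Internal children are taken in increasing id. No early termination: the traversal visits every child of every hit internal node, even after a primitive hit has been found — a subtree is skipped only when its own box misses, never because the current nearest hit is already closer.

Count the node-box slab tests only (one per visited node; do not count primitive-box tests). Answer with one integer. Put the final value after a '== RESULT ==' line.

Traverse from the root:
N0 x:[19,50] y:[21,59] z:[12,49] -> hit [21,49], descend [12, 14]
  N12 x:[27,50] y:[43,59] z:[12,49] -> hit [43,49], descend [1, 4]
    N1 x:[27,50] y:[45,54] z:[30,49] -> hit [45,49], descend [9, 10]
      N9 x:[41,50] y:[48,54] z:[30,46] -> miss, prune
      N10 x:[27,38] y:[45,50] z:[33,49] -> miss, prune
    N4 x:[34,43] y:[43,59] z:[12,33] -> miss, prune
  N14 x:[19,47] y:[21,46] z:[16,46] -> hit [21,46], descend [3, 13]
    N3 x:[31,47] y:[22,37] z:[16,25] -> miss, prune
    N13 x:[19,37] y:[21,46] z:[25,46] -> hit [25,37], descend [7, 8]
      N7 x:[19,28] y:[21,30] z:[27,32] -> hit [27,28] leaf, test {P12@t=27, P14(miss)}
      N8 x:[29,37] y:[37,46] z:[25,46] -> hit [37,37] leaf, test {P8(miss), P9(miss)}

11 AABB tests over nodes [0, 12, 1, 9, 10, 4, 14, 3, 13, 7, 8]; 2 leaves entered; closest P12.

== RESULT ==
11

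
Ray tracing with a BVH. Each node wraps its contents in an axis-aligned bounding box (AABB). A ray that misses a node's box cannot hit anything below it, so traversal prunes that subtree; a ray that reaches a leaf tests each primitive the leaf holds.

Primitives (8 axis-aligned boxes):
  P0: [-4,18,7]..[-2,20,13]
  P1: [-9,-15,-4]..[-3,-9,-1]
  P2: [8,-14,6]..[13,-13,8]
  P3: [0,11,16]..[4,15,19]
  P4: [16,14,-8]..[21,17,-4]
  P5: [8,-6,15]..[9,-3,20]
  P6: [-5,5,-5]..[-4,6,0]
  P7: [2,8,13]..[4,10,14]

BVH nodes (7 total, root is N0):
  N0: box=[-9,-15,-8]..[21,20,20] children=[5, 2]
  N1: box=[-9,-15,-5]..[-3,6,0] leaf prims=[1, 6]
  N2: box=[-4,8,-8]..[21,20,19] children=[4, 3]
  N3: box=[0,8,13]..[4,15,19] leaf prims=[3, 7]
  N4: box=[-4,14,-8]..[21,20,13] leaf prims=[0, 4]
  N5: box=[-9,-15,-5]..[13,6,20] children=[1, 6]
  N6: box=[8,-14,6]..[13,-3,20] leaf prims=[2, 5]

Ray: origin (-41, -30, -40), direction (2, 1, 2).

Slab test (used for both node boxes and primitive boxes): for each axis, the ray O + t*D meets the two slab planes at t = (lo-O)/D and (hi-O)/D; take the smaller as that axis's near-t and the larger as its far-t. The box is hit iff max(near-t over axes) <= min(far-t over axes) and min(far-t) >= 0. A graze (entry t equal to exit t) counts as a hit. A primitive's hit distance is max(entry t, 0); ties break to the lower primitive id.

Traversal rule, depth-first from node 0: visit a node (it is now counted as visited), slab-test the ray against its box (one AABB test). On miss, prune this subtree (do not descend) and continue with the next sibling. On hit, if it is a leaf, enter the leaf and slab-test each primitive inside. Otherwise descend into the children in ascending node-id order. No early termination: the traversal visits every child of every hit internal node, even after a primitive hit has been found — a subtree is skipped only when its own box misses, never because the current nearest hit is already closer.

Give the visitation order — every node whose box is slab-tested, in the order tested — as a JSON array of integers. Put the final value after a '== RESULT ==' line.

Walk:
N0 x:[16,31] y:[15,50] z:[16,30] -> hit [16,30], descend [2, 5]
  N2 x:[37/2,31] y:[38,50] z:[16,59/2] -> miss, prune
  N5 x:[16,27] y:[15,36] z:[35/2,30] -> hit [35/2,27], descend [1, 6]
    N1 x:[16,19] y:[15,36] z:[35/2,20] -> hit [35/2,19] leaf, test {P1@t=18, P6(miss)}
    N6 x:[49/2,27] y:[16,27] z:[23,30] -> hit [49/2,27] leaf, test {P2(miss), P5(miss)}

Visited [0, 2, 5, 1, 6]. Tests: 5 box, 2 leaf. Nearest: P1.

== RESULT ==
[0, 2, 5, 1, 6]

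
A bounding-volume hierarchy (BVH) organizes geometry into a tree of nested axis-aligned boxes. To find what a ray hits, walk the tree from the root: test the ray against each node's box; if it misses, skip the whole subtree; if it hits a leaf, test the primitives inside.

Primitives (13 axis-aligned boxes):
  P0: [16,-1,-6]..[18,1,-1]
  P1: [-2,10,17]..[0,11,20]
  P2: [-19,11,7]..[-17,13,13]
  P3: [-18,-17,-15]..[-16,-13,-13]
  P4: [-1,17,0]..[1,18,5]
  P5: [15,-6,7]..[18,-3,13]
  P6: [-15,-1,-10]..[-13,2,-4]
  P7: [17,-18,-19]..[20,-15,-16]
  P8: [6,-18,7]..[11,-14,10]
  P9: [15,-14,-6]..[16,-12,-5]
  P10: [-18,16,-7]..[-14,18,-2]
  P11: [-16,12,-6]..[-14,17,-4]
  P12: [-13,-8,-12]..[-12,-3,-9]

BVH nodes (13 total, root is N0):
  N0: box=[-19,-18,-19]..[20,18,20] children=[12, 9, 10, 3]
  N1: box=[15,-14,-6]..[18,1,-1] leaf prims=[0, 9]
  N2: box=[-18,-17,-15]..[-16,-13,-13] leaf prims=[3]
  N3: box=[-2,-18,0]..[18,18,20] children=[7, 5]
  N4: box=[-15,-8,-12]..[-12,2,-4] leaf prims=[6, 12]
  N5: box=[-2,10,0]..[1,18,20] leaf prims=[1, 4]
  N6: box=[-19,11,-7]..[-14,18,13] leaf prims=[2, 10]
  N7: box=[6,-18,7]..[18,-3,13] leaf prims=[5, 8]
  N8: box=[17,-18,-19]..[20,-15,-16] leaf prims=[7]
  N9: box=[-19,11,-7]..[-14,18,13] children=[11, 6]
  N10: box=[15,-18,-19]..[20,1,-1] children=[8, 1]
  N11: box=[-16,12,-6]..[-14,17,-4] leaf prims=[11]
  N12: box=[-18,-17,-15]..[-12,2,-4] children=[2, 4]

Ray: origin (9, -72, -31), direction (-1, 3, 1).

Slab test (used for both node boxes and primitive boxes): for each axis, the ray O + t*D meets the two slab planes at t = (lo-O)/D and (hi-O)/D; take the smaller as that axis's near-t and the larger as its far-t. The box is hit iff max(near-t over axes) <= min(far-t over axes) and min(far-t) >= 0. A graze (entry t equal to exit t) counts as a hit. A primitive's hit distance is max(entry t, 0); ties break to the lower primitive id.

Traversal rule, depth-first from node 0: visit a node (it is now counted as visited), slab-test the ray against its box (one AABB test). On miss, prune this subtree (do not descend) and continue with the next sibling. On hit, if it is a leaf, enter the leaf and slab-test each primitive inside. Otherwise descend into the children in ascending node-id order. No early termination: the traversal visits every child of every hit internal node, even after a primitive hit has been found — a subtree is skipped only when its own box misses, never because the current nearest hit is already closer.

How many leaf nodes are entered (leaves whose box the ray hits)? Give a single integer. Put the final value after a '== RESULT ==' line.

Traverse from the root:
N0 x:[-11,28] y:[18,30] z:[12,51] -> hit [18,28], descend [3, 9, 10, 12]
  N3 x:[-9,11] y:[18,30] z:[31,51] -> miss, prune
  N9 x:[23,28] y:[83/3,30] z:[24,44] -> hit [83/3,28], descend [6, 11]
    N6 x:[23,28] y:[83/3,30] z:[24,44] -> hit [83/3,28] leaf, test {P2(miss), P10(miss)}
    N11 x:[23,25] y:[28,89/3] z:[25,27] -> miss, prune
  N10 x:[-11,-6] y:[18,73/3] z:[12,30] -> miss, prune
  N12 x:[21,27] y:[55/3,74/3] z:[16,27] -> hit [21,74/3], descend [2, 4]
    N2 x:[25,27] y:[55/3,59/3] z:[16,18] -> miss, prune
    N4 x:[21,24] y:[64/3,74/3] z:[19,27] -> hit [64/3,24] leaf, test {P6@t=71/3, P12@t=64/3}

Summary -> nodes [0, 3, 9, 6, 11, 10, 12, 2, 4]; box-tests=9; leaf-entries=2; first=P12

== RESULT ==
2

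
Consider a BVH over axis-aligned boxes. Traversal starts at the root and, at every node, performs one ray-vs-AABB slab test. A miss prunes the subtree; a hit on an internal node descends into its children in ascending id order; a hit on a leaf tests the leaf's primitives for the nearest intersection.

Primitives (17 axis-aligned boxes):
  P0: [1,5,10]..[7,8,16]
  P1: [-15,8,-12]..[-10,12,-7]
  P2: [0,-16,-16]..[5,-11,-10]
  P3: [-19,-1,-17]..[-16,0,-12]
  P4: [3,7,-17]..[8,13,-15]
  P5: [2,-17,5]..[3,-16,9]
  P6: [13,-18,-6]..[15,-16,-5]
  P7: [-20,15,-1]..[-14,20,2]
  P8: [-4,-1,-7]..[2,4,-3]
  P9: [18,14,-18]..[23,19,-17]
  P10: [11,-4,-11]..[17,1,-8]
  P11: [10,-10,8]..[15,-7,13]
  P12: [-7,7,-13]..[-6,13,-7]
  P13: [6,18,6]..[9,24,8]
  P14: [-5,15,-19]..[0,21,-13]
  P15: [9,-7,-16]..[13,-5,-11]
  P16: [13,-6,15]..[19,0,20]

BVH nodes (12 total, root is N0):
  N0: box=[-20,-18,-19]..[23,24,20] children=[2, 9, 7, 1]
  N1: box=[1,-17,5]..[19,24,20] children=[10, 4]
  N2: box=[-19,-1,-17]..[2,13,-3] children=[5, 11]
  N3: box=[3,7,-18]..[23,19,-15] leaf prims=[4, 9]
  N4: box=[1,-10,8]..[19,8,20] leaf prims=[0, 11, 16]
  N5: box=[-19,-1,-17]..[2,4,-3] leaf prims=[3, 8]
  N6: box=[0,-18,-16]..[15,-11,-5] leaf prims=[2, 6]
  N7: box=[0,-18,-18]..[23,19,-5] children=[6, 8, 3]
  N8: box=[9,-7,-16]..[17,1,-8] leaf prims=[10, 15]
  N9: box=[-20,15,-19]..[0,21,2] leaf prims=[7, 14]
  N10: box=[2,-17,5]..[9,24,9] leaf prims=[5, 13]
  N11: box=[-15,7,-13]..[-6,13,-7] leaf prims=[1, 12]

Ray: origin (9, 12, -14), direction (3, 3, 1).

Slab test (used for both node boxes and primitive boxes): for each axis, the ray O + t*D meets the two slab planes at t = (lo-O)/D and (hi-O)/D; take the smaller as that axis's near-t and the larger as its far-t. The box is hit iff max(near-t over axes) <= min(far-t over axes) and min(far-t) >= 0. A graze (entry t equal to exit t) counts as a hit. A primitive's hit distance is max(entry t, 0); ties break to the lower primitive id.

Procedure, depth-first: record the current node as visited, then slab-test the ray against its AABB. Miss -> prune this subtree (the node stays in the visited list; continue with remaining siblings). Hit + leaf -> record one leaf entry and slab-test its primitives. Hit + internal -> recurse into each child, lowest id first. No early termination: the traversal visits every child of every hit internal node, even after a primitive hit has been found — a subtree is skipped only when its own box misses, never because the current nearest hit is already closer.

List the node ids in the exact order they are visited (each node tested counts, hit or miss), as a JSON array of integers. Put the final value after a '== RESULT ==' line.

Trace the traversal:
N0 x:[-29/3,14/3] y:[-10,4] z:[-5,34] -> hit [-5,4], descend [1, 2, 7, 9]
  N1 x:[-8/3,10/3] y:[-29/3,4] z:[19,34] -> miss, prune
  N2 x:[-28/3,-7/3] y:[-13/3,1/3] z:[-3,11] -> miss, prune
  N7 x:[-3,14/3] y:[-10,7/3] z:[-4,9] -> hit [-3,7/3], descend [3, 6, 8]
    N3 x:[-2,14/3] y:[-5/3,7/3] z:[-4,-1] -> miss, prune
    N6 x:[-3,2] y:[-10,-23/3] z:[-2,9] -> miss, prune
    N8 x:[0,8/3] y:[-19/3,-11/3] z:[-2,6] -> miss, prune
  N9 x:[-29/3,-3] y:[1,3] z:[-5,16] -> miss, prune

Visited [0, 1, 2, 7, 3, 6, 8, 9]. Tests: 8 box, 0 leaf. Nearest: miss.

== RESULT ==
[0, 1, 2, 7, 3, 6, 8, 9]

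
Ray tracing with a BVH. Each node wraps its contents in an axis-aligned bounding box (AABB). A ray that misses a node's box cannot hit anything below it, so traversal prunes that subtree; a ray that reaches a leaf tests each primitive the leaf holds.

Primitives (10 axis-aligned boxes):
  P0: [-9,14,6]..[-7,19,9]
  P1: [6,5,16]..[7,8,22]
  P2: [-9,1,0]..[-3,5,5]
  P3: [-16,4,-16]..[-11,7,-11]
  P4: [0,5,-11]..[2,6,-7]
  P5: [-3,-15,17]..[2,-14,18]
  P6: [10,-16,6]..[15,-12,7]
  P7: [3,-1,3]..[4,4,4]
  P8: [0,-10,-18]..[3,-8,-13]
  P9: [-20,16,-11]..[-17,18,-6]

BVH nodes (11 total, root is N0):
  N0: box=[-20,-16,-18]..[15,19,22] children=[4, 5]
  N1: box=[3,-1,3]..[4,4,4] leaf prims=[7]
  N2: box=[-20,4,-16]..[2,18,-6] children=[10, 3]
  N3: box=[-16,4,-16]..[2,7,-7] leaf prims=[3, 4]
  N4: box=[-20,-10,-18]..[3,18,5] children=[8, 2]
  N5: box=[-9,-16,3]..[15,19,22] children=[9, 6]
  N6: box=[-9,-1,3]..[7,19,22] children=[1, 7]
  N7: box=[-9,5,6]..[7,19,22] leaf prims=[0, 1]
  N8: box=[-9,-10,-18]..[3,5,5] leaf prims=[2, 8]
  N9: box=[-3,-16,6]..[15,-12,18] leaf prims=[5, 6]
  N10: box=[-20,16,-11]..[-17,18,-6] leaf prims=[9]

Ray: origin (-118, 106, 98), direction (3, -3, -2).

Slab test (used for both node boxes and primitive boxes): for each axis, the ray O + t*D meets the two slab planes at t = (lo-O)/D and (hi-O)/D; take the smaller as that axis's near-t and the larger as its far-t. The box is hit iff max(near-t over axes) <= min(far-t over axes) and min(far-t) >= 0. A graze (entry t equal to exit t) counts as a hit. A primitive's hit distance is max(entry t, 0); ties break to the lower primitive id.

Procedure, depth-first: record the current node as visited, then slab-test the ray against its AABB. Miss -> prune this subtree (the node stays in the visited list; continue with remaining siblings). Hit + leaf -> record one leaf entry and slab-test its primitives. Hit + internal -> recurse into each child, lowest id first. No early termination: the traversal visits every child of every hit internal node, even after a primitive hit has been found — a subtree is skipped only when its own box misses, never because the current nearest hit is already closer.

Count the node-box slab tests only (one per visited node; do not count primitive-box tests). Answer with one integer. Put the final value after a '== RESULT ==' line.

Traverse from the root:
N0 x:[98/3,133/3] y:[29,122/3] z:[38,58] -> hit [38,122/3], descend [4, 5]
  N4 x:[98/3,121/3] y:[88/3,116/3] z:[93/2,58] -> miss, prune
  N5 x:[109/3,133/3] y:[29,122/3] z:[38,95/2] -> hit [38,122/3], descend [6, 9]
    N6 x:[109/3,125/3] y:[29,107/3] z:[38,95/2] -> miss, prune
    N9 x:[115/3,133/3] y:[118/3,122/3] z:[40,46] -> hit [40,122/3] leaf, test {P5@t=40, P6(miss)}

5 AABB tests over nodes [0, 4, 5, 6, 9]; 1 leaf entered; closest P5.

== RESULT ==
5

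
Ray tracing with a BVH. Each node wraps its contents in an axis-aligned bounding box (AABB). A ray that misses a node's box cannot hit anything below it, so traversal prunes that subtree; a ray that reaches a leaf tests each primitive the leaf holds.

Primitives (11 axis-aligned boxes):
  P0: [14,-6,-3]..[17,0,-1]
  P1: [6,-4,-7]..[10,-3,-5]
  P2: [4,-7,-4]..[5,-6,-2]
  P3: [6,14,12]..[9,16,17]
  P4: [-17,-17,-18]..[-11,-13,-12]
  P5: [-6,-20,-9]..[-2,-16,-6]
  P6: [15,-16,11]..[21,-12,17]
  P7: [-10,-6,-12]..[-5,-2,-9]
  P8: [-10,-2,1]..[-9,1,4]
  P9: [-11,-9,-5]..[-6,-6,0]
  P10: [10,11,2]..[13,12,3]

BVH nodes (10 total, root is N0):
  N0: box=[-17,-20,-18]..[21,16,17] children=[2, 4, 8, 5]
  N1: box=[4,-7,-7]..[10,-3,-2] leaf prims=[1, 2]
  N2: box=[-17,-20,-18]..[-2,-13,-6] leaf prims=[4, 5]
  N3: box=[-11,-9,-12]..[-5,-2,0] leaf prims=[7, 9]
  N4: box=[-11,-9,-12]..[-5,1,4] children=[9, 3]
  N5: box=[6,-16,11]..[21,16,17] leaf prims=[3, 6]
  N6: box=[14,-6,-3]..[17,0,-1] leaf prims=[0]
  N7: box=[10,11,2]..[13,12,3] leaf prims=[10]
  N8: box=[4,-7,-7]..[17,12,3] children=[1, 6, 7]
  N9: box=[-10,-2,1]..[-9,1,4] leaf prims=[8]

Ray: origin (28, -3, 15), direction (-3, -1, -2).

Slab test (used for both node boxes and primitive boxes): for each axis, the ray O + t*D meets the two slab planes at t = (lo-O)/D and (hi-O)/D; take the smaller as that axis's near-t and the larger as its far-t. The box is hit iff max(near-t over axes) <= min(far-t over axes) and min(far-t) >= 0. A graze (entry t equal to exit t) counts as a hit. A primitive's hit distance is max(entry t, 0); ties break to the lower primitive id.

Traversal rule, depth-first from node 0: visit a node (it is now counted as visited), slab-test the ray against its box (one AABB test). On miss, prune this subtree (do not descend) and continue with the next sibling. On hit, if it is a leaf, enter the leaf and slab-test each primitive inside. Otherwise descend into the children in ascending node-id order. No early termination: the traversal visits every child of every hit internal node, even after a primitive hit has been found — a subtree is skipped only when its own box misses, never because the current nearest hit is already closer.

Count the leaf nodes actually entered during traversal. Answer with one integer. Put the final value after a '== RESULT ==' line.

Trace the traversal:
N0 x:[7/3,15] y:[-19,17] z:[-1,33/2] -> hit [7/3,15], descend [2, 4, 5, 8]
  N2 x:[10,15] y:[10,17] z:[21/2,33/2] -> hit [21/2,15] leaf, test {P4@t=27/2, P5(miss)}
  N4 x:[11,13] y:[-4,6] z:[11/2,27/2] -> miss, prune
  N5 x:[7/3,22/3] y:[-19,13] z:[-1,2] -> miss, prune
  N8 x:[11/3,8] y:[-15,4] z:[6,11] -> miss, prune

order=[0, 2, 4, 5, 8]  |boxes|=5  |leaves|=1  hit=P4

== RESULT ==
1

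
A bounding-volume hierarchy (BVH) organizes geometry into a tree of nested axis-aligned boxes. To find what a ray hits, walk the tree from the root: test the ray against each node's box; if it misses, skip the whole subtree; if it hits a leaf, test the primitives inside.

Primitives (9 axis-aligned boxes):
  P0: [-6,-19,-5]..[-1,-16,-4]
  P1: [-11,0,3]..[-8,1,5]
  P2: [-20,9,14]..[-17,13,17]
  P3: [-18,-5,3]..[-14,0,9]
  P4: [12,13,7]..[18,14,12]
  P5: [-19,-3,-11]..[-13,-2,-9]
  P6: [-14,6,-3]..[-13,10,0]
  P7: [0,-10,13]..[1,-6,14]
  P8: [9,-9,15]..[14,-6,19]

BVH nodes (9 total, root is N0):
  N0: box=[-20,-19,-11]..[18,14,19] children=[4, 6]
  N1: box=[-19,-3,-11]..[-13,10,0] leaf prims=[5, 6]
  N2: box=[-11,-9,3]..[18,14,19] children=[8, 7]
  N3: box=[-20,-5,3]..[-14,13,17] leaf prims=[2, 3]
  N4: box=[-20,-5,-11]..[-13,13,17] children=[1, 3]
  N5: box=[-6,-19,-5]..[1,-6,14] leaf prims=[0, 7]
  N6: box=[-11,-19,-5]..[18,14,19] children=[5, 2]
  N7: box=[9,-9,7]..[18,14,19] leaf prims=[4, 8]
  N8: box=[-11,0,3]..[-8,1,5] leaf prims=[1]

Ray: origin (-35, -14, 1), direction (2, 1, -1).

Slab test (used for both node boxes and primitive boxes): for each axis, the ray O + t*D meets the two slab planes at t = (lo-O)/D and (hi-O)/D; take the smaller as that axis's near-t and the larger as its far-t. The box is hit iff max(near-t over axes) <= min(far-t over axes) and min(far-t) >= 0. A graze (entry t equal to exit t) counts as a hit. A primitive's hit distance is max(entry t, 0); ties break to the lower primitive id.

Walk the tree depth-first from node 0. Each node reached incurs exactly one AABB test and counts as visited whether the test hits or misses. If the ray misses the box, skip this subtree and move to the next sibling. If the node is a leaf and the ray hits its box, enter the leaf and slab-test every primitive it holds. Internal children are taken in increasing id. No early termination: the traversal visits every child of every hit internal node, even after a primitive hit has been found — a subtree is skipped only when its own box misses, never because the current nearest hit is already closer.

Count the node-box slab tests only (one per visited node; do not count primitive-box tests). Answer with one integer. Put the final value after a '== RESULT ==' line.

Walk:
N0 x:[15/2,53/2] y:[-5,28] z:[-18,12] -> hit [15/2,12], descend [4, 6]
  N4 x:[15/2,11] y:[9,27] z:[-16,12] -> hit [9,11], descend [1, 3]
    N1 x:[8,11] y:[11,24] z:[1,12] -> hit [11,11] leaf, test {P5@t=11, P6(miss)}
    N3 x:[15/2,21/2] y:[9,27] z:[-16,-2] -> miss, prune
  N6 x:[12,53/2] y:[-5,28] z:[-18,6] -> miss, prune

order=[0, 4, 1, 3, 6]  |boxes|=5  |leaves|=1  hit=P5

== RESULT ==
5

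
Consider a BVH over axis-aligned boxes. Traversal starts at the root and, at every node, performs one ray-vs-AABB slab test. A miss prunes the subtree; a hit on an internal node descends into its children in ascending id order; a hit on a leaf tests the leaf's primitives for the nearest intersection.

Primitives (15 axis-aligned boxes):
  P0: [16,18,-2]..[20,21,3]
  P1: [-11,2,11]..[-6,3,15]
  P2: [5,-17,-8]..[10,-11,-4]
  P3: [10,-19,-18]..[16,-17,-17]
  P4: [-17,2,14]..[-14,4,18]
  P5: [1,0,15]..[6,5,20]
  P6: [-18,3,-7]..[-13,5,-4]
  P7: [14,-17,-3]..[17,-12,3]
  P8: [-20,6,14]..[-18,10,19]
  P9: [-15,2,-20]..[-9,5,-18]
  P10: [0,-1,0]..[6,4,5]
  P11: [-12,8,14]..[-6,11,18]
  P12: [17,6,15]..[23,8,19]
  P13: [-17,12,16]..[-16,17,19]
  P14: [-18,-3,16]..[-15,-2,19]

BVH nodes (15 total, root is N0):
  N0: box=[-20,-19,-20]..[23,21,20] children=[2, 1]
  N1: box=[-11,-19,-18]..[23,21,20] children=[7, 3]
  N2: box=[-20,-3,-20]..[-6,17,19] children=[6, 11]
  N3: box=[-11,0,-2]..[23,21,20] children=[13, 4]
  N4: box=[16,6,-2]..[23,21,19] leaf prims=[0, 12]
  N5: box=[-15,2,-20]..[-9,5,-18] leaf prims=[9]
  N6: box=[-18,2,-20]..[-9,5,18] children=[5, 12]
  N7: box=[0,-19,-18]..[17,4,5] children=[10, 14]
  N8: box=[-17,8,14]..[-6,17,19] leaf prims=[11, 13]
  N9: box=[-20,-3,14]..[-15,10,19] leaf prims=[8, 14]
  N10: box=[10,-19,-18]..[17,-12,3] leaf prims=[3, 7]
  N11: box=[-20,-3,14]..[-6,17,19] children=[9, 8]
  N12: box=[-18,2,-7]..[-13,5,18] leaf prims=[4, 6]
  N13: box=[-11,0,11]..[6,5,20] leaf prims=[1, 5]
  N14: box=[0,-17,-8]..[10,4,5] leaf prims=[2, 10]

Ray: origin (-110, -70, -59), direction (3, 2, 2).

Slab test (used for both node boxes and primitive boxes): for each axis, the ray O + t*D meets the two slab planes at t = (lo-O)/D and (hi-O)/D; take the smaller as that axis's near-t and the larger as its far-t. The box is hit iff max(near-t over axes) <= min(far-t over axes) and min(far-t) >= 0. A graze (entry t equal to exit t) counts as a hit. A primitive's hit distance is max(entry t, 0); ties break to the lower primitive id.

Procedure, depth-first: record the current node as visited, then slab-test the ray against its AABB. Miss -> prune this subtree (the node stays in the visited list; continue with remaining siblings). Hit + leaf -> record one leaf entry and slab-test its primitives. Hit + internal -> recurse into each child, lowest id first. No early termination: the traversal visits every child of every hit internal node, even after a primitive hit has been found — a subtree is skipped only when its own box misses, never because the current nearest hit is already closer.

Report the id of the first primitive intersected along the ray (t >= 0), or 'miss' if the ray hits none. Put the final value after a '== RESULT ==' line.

Walk:
N0 x:[30,133/3] y:[51/2,91/2] z:[39/2,79/2] -> hit [30,79/2], descend [1, 2]
  N1 x:[33,133/3] y:[51/2,91/2] z:[41/2,79/2] -> hit [33,79/2], descend [3, 7]
    N3 x:[33,133/3] y:[35,91/2] z:[57/2,79/2] -> hit [35,79/2], descend [4, 13]
      N4 x:[42,133/3] y:[38,91/2] z:[57/2,39] -> miss, prune
      N13 x:[33,116/3] y:[35,75/2] z:[35,79/2] -> hit [35,75/2] leaf, test {P1(miss), P5@t=37}
    N7 x:[110/3,127/3] y:[51/2,37] z:[41/2,32] -> miss, prune
  N2 x:[30,104/3] y:[67/2,87/2] z:[39/2,39] -> hit [67/2,104/3], descend [6, 11]
    N6 x:[92/3,101/3] y:[36,75/2] z:[39/2,77/2] -> miss, prune
    N11 x:[30,104/3] y:[67/2,87/2] z:[73/2,39] -> miss, prune

Summary -> nodes [0, 1, 3, 4, 13, 7, 2, 6, 11]; box-tests=9; leaf-entries=1; first=P5

== RESULT ==
5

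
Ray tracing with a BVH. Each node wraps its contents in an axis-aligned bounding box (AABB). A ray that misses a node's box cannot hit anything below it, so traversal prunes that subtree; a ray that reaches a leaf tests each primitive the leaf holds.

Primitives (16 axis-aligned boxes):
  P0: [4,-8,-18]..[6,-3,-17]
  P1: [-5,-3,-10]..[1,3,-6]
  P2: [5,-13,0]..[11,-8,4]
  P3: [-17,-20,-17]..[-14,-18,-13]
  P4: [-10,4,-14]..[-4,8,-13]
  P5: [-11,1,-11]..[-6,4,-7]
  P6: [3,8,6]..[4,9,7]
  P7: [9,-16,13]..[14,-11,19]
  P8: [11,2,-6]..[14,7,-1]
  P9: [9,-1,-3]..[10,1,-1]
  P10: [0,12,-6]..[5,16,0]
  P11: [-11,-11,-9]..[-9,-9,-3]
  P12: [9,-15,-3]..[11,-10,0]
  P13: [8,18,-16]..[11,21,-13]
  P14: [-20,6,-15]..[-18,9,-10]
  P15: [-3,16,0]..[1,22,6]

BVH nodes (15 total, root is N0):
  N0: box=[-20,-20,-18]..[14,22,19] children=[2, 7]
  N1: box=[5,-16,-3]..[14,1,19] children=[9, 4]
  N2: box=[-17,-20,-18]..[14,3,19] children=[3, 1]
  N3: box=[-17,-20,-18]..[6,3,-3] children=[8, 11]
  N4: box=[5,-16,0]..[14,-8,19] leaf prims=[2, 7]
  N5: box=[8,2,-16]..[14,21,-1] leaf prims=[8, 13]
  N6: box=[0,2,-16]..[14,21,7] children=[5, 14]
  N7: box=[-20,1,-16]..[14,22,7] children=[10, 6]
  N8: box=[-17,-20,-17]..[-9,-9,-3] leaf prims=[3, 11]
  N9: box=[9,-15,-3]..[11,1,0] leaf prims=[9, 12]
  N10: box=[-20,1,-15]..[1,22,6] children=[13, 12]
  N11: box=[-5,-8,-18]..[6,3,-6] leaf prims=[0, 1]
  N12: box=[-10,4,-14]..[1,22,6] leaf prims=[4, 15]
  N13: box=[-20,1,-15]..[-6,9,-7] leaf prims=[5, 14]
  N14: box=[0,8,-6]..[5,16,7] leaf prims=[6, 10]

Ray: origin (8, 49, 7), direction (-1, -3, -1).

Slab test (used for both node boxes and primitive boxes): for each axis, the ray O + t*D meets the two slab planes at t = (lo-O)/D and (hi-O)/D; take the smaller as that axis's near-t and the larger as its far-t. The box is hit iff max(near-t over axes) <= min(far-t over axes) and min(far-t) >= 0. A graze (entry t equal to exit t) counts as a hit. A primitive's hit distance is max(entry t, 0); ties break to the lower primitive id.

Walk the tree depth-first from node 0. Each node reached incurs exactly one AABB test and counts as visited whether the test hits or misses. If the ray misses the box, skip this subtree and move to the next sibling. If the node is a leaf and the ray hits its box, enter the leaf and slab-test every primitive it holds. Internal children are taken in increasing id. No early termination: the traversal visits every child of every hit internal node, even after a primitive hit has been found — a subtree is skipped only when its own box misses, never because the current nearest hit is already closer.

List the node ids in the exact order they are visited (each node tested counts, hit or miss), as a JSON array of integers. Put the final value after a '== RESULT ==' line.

Trace the traversal:
N0 x:[-6,28] y:[9,23] z:[-12,25] -> hit [9,23], descend [2, 7]
  N2 x:[-6,25] y:[46/3,23] z:[-12,25] -> hit [46/3,23], descend [1, 3]
    N1 x:[-6,3] y:[16,65/3] z:[-12,10] -> miss, prune
    N3 x:[2,25] y:[46/3,23] z:[10,25] -> hit [46/3,23], descend [8, 11]
      N8 x:[17,25] y:[58/3,23] z:[10,24] -> hit [58/3,23] leaf, test {P3@t=67/3, P11(miss)}
      N11 x:[2,13] y:[46/3,19] z:[13,25] -> miss, prune
  N7 x:[-6,28] y:[9,16] z:[0,23] -> hit [9,16], descend [6, 10]
    N6 x:[-6,8] y:[28/3,47/3] z:[0,23] -> miss, prune
    N10 x:[7,28] y:[9,16] z:[1,22] -> hit [9,16], descend [12, 13]
      N12 x:[7,18] y:[9,15] z:[1,21] -> hit [9,15] leaf, test {P4(miss), P15(miss)}
      N13 x:[14,28] y:[40/3,16] z:[14,22] -> hit [14,16] leaf, test {P5@t=15, P14(miss)}

Visited [0, 2, 1, 3, 8, 11, 7, 6, 10, 12, 13]. Tests: 11 box, 3 leaf. Nearest: P5.

== RESULT ==
[0, 2, 1, 3, 8, 11, 7, 6, 10, 12, 13]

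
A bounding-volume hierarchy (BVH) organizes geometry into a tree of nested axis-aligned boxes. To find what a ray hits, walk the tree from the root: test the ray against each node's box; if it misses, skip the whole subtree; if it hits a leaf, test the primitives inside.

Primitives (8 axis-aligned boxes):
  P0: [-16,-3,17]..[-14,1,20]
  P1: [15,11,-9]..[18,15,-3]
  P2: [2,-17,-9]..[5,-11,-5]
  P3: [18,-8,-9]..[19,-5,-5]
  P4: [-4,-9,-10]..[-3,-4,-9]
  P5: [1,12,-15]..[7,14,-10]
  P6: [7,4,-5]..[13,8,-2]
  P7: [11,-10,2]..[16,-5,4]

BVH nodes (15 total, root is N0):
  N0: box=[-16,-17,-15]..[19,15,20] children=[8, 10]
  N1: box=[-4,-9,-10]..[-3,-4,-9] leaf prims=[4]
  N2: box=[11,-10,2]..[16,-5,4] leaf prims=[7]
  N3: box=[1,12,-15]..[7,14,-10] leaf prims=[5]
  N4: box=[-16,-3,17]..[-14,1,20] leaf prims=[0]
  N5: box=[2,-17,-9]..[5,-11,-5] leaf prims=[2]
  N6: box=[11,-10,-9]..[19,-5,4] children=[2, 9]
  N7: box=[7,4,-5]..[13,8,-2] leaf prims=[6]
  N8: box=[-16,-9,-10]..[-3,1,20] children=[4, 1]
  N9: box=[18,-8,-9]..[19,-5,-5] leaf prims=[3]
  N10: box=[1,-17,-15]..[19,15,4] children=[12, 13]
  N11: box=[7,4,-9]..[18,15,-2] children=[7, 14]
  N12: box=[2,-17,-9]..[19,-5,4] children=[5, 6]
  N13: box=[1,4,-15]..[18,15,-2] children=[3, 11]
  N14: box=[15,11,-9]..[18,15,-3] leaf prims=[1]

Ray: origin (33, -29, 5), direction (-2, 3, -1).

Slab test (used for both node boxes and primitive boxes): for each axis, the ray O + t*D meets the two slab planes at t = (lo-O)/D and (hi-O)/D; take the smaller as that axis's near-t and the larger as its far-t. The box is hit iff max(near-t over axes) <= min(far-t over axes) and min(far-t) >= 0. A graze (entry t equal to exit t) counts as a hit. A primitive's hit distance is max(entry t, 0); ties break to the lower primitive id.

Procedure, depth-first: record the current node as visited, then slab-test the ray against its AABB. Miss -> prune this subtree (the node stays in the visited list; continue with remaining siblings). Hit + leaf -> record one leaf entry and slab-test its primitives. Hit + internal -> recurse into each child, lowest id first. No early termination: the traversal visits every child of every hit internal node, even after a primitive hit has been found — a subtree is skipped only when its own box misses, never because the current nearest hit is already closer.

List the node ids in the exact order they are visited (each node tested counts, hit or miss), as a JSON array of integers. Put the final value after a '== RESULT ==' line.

Traverse from the root:
N0 x:[7,49/2] y:[4,44/3] z:[-15,20] -> hit [7,44/3], descend [8, 10]
  N8 x:[18,49/2] y:[20/3,10] z:[-15,15] -> miss, prune
  N10 x:[7,16] y:[4,44/3] z:[1,20] -> hit [7,44/3], descend [12, 13]
    N12 x:[7,31/2] y:[4,8] z:[1,14] -> hit [7,8], descend [5, 6]
      N5 x:[14,31/2] y:[4,6] z:[10,14] -> miss, prune
      N6 x:[7,11] y:[19/3,8] z:[1,14] -> hit [7,8], descend [2, 9]
        N2 x:[17/2,11] y:[19/3,8] z:[1,3] -> miss, prune
        N9 x:[7,15/2] y:[7,8] z:[10,14] -> miss, prune
    N13 x:[15/2,16] y:[11,44/3] z:[7,20] -> hit [11,44/3], descend [3, 11]
      N3 x:[13,16] y:[41/3,43/3] z:[15,20] -> miss, prune
      N11 x:[15/2,13] y:[11,44/3] z:[7,14] -> hit [11,13], descend [7, 14]
        N7 x:[10,13] y:[11,37/3] z:[7,10] -> miss, prune
        N14 x:[15/2,9] y:[40/3,44/3] z:[8,14] -> miss, prune

Summary -> nodes [0, 8, 10, 12, 5, 6, 2, 9, 13, 3, 11, 7, 14]; box-tests=13; leaf-entries=0; first=miss

== RESULT ==
[0, 8, 10, 12, 5, 6, 2, 9, 13, 3, 11, 7, 14]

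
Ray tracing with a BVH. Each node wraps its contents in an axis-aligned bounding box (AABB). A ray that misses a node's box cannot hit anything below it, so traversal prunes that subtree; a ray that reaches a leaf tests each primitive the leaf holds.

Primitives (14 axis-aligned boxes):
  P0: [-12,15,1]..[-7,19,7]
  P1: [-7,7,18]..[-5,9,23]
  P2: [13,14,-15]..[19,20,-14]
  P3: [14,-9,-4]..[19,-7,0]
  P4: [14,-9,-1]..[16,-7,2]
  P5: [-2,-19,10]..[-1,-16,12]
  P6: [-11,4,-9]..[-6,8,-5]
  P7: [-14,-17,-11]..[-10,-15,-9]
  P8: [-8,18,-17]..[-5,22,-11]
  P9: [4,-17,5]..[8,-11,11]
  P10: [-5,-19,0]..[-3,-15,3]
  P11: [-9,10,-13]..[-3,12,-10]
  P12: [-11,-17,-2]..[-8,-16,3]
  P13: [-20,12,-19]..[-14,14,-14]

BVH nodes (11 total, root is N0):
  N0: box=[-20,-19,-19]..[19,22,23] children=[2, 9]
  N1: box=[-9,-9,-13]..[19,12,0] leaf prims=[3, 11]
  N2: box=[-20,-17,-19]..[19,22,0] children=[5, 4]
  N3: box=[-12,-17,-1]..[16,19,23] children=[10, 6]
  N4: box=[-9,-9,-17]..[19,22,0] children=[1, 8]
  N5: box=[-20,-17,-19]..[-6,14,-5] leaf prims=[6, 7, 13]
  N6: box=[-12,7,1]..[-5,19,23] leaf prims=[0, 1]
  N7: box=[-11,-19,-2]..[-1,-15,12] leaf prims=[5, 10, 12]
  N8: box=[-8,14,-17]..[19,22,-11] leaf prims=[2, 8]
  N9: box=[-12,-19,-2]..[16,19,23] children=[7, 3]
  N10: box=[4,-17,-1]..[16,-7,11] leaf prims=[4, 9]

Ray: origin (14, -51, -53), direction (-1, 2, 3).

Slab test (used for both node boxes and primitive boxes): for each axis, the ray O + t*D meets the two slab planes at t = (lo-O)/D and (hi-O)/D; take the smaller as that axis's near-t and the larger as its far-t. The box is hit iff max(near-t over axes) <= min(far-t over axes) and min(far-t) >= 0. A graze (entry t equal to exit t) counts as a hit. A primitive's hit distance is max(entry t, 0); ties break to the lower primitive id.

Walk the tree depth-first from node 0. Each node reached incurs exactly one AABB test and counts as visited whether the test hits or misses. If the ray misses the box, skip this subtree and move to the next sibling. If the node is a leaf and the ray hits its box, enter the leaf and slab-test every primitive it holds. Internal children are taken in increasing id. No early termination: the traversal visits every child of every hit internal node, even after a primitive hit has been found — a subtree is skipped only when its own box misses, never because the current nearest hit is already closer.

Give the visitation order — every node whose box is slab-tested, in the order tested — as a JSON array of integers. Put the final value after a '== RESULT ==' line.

Walk:
N0 x:[-5,34] y:[16,73/2] z:[34/3,76/3] -> hit [16,76/3], descend [2, 9]
  N2 x:[-5,34] y:[17,73/2] z:[34/3,53/3] -> hit [17,53/3], descend [4, 5]
    N4 x:[-5,23] y:[21,73/2] z:[12,53/3] -> miss, prune
    N5 x:[20,34] y:[17,65/2] z:[34/3,16] -> miss, prune
  N9 x:[-2,26] y:[16,35] z:[17,76/3] -> hit [17,76/3], descend [3, 7]
    N3 x:[-2,26] y:[17,35] z:[52/3,76/3] -> hit [52/3,76/3], descend [6, 10]
      N6 x:[19,26] y:[29,35] z:[18,76/3] -> miss, prune
      N10 x:[-2,10] y:[17,22] z:[52/3,64/3] -> miss, prune
    N7 x:[15,25] y:[16,18] z:[17,65/3] -> hit [17,18] leaf, test {P5(miss), P10@t=53/3, P12(miss)}

order=[0, 2, 4, 5, 9, 3, 6, 10, 7]  |boxes|=9  |leaves|=1  hit=P10

== RESULT ==
[0, 2, 4, 5, 9, 3, 6, 10, 7]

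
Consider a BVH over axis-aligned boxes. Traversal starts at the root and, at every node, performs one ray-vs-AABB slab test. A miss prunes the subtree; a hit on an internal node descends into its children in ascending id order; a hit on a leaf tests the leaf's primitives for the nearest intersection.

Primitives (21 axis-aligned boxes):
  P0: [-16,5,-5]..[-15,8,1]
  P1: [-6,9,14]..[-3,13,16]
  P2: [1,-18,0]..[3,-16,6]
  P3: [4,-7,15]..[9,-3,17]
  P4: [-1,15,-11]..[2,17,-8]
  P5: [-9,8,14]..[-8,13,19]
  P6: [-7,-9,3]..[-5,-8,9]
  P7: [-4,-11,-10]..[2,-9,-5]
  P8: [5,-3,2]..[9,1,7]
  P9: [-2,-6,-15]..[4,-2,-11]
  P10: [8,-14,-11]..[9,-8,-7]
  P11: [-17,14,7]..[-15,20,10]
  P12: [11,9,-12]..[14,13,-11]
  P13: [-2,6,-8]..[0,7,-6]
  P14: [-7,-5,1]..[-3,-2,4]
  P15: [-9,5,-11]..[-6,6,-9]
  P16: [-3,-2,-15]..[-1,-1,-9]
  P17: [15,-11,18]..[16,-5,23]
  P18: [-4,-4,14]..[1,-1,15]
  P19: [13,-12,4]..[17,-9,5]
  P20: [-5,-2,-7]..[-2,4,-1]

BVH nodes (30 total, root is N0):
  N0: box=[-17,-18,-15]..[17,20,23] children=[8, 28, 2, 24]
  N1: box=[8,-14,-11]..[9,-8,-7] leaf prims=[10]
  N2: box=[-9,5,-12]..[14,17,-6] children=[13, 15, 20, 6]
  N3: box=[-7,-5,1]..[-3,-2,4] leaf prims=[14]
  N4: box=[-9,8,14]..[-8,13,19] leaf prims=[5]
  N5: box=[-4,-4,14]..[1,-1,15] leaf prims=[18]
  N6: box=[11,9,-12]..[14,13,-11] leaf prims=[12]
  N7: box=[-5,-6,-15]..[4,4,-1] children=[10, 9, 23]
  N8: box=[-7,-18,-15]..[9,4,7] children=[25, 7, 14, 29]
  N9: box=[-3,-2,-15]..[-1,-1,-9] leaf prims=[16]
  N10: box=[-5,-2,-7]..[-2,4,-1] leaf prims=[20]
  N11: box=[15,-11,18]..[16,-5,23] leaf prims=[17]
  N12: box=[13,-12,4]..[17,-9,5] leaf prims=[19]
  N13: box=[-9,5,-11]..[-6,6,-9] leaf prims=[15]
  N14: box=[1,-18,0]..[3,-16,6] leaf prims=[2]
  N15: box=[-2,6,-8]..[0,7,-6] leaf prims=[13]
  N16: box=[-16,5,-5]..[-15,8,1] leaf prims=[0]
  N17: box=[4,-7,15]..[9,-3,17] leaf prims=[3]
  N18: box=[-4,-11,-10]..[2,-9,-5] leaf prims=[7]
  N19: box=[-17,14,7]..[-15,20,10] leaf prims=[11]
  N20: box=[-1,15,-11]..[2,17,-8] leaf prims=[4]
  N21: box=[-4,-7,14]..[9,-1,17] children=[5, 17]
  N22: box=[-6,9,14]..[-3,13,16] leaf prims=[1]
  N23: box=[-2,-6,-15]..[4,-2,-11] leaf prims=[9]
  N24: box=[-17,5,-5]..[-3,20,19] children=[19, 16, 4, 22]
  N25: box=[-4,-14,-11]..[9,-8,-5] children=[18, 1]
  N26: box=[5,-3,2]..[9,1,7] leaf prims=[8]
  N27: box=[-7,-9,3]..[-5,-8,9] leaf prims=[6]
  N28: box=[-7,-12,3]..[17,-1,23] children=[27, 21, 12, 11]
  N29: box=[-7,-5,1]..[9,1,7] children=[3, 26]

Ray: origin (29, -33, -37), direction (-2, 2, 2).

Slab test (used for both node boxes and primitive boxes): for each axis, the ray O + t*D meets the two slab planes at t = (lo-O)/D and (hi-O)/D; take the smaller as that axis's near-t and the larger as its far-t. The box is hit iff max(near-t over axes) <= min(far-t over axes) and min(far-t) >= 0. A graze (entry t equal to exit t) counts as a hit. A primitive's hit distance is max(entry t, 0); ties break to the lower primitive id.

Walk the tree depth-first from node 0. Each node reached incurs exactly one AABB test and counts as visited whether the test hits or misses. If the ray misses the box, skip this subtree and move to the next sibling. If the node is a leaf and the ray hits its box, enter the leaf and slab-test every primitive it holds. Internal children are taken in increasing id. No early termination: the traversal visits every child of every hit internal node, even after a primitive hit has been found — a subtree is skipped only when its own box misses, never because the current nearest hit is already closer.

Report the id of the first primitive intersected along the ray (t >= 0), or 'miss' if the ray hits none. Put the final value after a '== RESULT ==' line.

Traverse from the root:
N0 x:[6,23] y:[15/2,53/2] z:[11,30] -> hit [11,23], descend [2, 8, 24, 28]
  N2 x:[15/2,19] y:[19,25] z:[25/2,31/2] -> miss, prune
  N8 x:[10,18] y:[15/2,37/2] z:[11,22] -> hit [11,18], descend [7, 14, 25, 29]
    N7 x:[25/2,17] y:[27/2,37/2] z:[11,18] -> hit [27/2,17], descend [9, 10, 23]
      N9 x:[15,16] y:[31/2,16] z:[11,14] -> miss, prune
      N10 x:[31/2,17] y:[31/2,37/2] z:[15,18] -> hit [31/2,17] leaf, test {P20@t=31/2}
      N23 x:[25/2,31/2] y:[27/2,31/2] z:[11,13] -> miss, prune
    N14 x:[13,14] y:[15/2,17/2] z:[37/2,43/2] -> miss, prune
    N25 x:[10,33/2] y:[19/2,25/2] z:[13,16] -> miss, prune
    N29 x:[10,18] y:[14,17] z:[19,22] -> miss, prune
  N24 x:[16,23] y:[19,53/2] z:[16,28] -> hit [19,23], descend [4, 16, 19, 22]
    N4 x:[37/2,19] y:[41/2,23] z:[51/2,28] -> miss, prune
    N16 x:[22,45/2] y:[19,41/2] z:[16,19] -> miss, prune
    N19 x:[22,23] y:[47/2,53/2] z:[22,47/2] -> miss, prune
    N22 x:[16,35/2] y:[21,23] z:[51/2,53/2] -> miss, prune
  N28 x:[6,18] y:[21/2,16] z:[20,30] -> miss, prune

16 AABB tests over nodes [0, 2, 8, 7, 9, 10, 23, 14, 25, 29, 24, 4, 16, 19, 22, 28]; 1 leaf entered; closest P20.

== RESULT ==
20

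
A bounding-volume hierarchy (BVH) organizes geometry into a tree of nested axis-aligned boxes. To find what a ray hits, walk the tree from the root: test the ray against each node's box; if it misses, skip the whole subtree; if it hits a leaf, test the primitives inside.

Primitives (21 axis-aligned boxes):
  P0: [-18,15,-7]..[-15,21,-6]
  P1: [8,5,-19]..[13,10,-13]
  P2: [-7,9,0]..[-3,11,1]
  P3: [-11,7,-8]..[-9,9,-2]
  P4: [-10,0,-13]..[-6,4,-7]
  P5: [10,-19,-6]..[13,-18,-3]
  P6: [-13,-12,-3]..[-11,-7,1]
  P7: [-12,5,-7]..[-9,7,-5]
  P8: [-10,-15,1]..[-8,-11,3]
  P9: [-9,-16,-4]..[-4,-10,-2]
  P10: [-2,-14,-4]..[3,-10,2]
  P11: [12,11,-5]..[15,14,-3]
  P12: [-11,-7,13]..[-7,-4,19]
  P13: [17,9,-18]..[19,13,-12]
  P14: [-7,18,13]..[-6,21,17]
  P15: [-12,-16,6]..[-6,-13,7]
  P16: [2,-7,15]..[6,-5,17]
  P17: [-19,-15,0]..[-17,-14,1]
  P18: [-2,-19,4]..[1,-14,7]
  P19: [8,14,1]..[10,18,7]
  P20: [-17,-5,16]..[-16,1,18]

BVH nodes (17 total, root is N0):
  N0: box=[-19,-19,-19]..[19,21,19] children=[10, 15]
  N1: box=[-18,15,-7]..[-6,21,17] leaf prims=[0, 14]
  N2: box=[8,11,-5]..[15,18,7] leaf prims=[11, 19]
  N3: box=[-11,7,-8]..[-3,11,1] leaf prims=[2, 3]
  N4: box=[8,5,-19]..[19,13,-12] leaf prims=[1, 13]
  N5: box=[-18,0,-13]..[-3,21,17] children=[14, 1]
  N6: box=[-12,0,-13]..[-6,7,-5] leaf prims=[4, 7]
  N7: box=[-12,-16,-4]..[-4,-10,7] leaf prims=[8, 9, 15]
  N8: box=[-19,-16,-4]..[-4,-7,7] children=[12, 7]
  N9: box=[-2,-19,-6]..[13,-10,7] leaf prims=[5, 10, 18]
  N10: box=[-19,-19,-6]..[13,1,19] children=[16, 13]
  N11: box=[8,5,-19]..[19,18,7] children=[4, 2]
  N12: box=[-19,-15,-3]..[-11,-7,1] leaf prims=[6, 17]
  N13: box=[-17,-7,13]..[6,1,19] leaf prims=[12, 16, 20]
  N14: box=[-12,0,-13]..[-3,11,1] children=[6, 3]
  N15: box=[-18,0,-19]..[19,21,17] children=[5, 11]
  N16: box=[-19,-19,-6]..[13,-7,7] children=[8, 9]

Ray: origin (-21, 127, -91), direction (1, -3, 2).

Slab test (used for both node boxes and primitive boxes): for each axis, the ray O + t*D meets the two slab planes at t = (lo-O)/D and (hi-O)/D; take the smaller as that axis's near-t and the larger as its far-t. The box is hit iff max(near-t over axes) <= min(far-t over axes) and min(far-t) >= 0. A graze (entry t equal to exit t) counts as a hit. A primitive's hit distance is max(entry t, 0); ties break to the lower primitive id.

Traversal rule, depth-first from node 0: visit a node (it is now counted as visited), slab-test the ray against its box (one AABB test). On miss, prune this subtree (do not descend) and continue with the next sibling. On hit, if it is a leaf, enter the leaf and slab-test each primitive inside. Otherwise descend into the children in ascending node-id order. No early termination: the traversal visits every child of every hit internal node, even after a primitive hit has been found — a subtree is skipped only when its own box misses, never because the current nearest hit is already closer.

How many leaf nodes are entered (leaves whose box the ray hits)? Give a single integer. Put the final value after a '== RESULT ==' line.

Walk:
N0 x:[2,40] y:[106/3,146/3] z:[36,55] -> hit [36,40], descend [10, 15]
  N10 x:[2,34] y:[42,146/3] z:[85/2,55] -> miss, prune
  N15 x:[3,40] y:[106/3,127/3] z:[36,54] -> hit [36,40], descend [5, 11]
    N5 x:[3,18] y:[106/3,127/3] z:[39,54] -> miss, prune
    N11 x:[29,40] y:[109/3,122/3] z:[36,49] -> hit [109/3,40], descend [2, 4]
      N2 x:[29,36] y:[109/3,116/3] z:[43,49] -> miss, prune
      N4 x:[29,40] y:[38,122/3] z:[36,79/2] -> hit [38,79/2] leaf, test {P1(miss), P13@t=38}

Summary -> nodes [0, 10, 15, 5, 11, 2, 4]; box-tests=7; leaf-entries=1; first=P13

== RESULT ==
1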